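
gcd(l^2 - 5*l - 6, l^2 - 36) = l - 6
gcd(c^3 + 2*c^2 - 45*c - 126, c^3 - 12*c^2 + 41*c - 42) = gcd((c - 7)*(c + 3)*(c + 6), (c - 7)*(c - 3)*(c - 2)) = c - 7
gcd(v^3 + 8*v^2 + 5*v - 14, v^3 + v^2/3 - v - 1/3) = v - 1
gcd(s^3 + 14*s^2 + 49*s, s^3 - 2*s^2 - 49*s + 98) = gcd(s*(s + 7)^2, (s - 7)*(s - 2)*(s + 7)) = s + 7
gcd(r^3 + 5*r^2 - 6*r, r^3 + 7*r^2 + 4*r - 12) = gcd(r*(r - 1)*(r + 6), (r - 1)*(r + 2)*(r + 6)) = r^2 + 5*r - 6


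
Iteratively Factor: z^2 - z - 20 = (z + 4)*(z - 5)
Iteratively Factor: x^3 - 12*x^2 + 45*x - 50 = (x - 5)*(x^2 - 7*x + 10) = (x - 5)^2*(x - 2)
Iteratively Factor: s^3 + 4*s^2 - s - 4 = (s - 1)*(s^2 + 5*s + 4) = (s - 1)*(s + 4)*(s + 1)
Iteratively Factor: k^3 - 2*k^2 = (k - 2)*(k^2) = k*(k - 2)*(k)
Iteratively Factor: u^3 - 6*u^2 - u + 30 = (u + 2)*(u^2 - 8*u + 15) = (u - 3)*(u + 2)*(u - 5)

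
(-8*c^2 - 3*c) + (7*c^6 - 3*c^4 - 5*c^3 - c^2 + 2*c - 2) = 7*c^6 - 3*c^4 - 5*c^3 - 9*c^2 - c - 2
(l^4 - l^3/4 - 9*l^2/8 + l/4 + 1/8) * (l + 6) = l^5 + 23*l^4/4 - 21*l^3/8 - 13*l^2/2 + 13*l/8 + 3/4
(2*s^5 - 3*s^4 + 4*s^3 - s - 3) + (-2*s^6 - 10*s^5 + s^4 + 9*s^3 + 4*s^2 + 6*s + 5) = -2*s^6 - 8*s^5 - 2*s^4 + 13*s^3 + 4*s^2 + 5*s + 2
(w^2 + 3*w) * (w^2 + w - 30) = w^4 + 4*w^3 - 27*w^2 - 90*w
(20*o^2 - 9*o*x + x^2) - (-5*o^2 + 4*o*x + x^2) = 25*o^2 - 13*o*x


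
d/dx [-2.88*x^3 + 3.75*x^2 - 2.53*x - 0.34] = -8.64*x^2 + 7.5*x - 2.53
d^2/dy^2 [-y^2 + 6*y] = -2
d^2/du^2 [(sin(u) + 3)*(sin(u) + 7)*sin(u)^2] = -16*sin(u)^4 - 90*sin(u)^3 - 72*sin(u)^2 + 60*sin(u) + 42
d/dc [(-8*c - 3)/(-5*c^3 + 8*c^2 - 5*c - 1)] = (-80*c^3 + 19*c^2 + 48*c - 7)/(25*c^6 - 80*c^5 + 114*c^4 - 70*c^3 + 9*c^2 + 10*c + 1)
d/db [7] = 0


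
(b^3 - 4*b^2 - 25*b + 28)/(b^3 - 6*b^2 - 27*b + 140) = (b^2 + 3*b - 4)/(b^2 + b - 20)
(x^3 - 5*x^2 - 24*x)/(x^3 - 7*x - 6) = x*(-x^2 + 5*x + 24)/(-x^3 + 7*x + 6)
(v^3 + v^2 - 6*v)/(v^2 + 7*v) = (v^2 + v - 6)/(v + 7)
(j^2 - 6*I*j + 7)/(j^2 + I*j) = (j - 7*I)/j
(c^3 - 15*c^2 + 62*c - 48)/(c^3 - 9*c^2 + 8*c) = (c - 6)/c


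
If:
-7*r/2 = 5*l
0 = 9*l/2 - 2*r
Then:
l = 0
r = 0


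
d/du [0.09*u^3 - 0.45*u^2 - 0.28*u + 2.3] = 0.27*u^2 - 0.9*u - 0.28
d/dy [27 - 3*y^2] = -6*y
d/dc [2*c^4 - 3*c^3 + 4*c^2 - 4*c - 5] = 8*c^3 - 9*c^2 + 8*c - 4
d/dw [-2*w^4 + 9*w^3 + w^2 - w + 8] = -8*w^3 + 27*w^2 + 2*w - 1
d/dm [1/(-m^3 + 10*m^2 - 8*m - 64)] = (3*m^2 - 20*m + 8)/(m^3 - 10*m^2 + 8*m + 64)^2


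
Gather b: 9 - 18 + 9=0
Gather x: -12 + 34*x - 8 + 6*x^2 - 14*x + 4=6*x^2 + 20*x - 16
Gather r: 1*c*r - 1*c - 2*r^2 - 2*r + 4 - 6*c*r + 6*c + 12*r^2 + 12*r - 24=5*c + 10*r^2 + r*(10 - 5*c) - 20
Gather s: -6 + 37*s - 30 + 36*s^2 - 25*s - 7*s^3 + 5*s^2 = -7*s^3 + 41*s^2 + 12*s - 36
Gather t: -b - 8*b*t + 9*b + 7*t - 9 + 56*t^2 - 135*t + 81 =8*b + 56*t^2 + t*(-8*b - 128) + 72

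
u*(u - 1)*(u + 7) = u^3 + 6*u^2 - 7*u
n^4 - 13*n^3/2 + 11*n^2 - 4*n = n*(n - 4)*(n - 2)*(n - 1/2)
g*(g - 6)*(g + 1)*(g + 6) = g^4 + g^3 - 36*g^2 - 36*g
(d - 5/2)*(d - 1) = d^2 - 7*d/2 + 5/2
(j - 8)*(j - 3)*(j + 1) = j^3 - 10*j^2 + 13*j + 24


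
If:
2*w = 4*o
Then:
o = w/2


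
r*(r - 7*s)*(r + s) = r^3 - 6*r^2*s - 7*r*s^2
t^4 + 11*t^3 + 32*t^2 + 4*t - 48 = (t - 1)*(t + 2)*(t + 4)*(t + 6)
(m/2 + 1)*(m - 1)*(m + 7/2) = m^3/2 + 9*m^2/4 + 3*m/4 - 7/2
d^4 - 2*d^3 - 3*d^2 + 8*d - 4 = (d - 2)*(d - 1)^2*(d + 2)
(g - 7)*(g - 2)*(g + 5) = g^3 - 4*g^2 - 31*g + 70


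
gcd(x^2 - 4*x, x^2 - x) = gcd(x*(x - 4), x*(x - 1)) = x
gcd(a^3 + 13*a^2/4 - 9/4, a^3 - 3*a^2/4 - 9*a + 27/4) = a^2 + 9*a/4 - 9/4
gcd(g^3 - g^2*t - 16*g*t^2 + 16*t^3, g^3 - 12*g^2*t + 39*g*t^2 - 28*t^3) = g^2 - 5*g*t + 4*t^2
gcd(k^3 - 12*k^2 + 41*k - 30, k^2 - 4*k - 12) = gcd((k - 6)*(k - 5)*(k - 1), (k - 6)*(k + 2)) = k - 6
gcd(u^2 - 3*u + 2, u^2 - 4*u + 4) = u - 2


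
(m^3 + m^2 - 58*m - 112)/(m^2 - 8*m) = m + 9 + 14/m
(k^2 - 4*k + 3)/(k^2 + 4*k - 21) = (k - 1)/(k + 7)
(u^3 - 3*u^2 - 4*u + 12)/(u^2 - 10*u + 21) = (u^2 - 4)/(u - 7)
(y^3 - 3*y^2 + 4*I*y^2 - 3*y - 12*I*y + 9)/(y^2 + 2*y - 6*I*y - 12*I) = (y^3 + y^2*(-3 + 4*I) + y*(-3 - 12*I) + 9)/(y^2 + y*(2 - 6*I) - 12*I)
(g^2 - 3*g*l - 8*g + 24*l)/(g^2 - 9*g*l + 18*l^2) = (g - 8)/(g - 6*l)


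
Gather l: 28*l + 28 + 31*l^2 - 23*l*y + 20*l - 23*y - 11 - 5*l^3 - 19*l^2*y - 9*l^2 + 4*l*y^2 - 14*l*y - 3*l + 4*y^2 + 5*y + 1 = -5*l^3 + l^2*(22 - 19*y) + l*(4*y^2 - 37*y + 45) + 4*y^2 - 18*y + 18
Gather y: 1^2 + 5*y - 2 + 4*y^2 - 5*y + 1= 4*y^2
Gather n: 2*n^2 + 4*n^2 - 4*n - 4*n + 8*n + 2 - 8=6*n^2 - 6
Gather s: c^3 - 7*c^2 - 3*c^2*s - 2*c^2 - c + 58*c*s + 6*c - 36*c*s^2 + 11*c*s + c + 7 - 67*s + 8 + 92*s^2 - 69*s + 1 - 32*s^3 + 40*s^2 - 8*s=c^3 - 9*c^2 + 6*c - 32*s^3 + s^2*(132 - 36*c) + s*(-3*c^2 + 69*c - 144) + 16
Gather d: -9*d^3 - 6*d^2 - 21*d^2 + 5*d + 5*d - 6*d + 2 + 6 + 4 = -9*d^3 - 27*d^2 + 4*d + 12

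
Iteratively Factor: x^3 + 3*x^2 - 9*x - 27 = (x + 3)*(x^2 - 9) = (x + 3)^2*(x - 3)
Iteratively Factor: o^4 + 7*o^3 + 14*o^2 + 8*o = (o + 4)*(o^3 + 3*o^2 + 2*o) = o*(o + 4)*(o^2 + 3*o + 2) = o*(o + 2)*(o + 4)*(o + 1)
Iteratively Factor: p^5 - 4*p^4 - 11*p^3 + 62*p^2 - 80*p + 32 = (p - 2)*(p^4 - 2*p^3 - 15*p^2 + 32*p - 16) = (p - 2)*(p - 1)*(p^3 - p^2 - 16*p + 16) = (p - 2)*(p - 1)^2*(p^2 - 16) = (p - 4)*(p - 2)*(p - 1)^2*(p + 4)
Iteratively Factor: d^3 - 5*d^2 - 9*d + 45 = (d - 3)*(d^2 - 2*d - 15) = (d - 3)*(d + 3)*(d - 5)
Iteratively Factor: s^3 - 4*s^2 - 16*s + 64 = (s - 4)*(s^2 - 16) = (s - 4)^2*(s + 4)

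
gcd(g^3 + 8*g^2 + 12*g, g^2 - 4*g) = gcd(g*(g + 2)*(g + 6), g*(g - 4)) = g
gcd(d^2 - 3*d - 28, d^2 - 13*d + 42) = d - 7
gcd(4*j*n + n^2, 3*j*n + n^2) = n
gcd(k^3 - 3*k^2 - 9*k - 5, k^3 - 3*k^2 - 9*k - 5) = k^3 - 3*k^2 - 9*k - 5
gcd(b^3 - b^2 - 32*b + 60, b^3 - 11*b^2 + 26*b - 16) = b - 2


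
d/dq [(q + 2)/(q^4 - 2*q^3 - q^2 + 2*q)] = (q*(q^3 - 2*q^2 - q + 2) - 2*(q + 2)*(2*q^3 - 3*q^2 - q + 1))/(q^2*(q^3 - 2*q^2 - q + 2)^2)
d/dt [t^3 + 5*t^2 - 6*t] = 3*t^2 + 10*t - 6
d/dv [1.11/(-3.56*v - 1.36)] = 3.9516/(3.56*v + 1.36)^2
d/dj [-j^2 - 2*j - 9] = -2*j - 2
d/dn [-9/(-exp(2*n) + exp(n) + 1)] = (9 - 18*exp(n))*exp(n)/(-exp(2*n) + exp(n) + 1)^2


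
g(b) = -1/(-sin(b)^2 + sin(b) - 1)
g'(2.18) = 0.50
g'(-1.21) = 0.13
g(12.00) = 0.55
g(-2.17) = 0.40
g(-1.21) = 0.36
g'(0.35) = 0.49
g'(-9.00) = -0.66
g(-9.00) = 0.63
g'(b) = -(2*sin(b)*cos(b) - cos(b))/(-sin(b)^2 + sin(b) - 1)^2 = (1 - 2*sin(b))*cos(b)/(sin(b)^2 - sin(b) + 1)^2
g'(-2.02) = -0.17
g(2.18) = 1.17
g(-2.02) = 0.37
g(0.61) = 1.32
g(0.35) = 1.29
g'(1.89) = 0.31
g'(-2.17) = -0.24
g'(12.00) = 0.53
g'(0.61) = -0.21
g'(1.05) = -0.47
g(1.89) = 1.05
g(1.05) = 1.13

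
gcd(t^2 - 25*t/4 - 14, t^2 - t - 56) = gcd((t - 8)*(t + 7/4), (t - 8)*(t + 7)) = t - 8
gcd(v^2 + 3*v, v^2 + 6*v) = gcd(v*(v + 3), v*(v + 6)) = v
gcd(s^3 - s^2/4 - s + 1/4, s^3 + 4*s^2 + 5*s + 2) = s + 1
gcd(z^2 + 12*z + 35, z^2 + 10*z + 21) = z + 7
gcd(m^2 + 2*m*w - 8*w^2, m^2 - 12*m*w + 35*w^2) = 1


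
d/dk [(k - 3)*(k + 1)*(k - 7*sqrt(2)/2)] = 3*k^2 - 7*sqrt(2)*k - 4*k - 3 + 7*sqrt(2)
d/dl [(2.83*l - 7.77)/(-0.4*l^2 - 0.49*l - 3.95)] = (1.132*l^2 - 6.216*l - 14.9858)/(0.16*l^4 + 0.392*l^3 + 3.4001*l^2 + 3.871*l + 15.6025)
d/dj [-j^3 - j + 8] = -3*j^2 - 1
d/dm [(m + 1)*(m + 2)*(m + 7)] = 3*m^2 + 20*m + 23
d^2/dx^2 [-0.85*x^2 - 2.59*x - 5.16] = -1.70000000000000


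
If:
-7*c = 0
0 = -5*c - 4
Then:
No Solution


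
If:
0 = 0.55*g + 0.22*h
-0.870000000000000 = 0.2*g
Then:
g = -4.35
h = 10.88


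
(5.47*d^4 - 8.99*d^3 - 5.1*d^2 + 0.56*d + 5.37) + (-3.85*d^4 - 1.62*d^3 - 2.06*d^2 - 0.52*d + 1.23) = 1.62*d^4 - 10.61*d^3 - 7.16*d^2 + 0.04*d + 6.6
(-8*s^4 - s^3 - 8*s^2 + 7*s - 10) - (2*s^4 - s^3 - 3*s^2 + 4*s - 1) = -10*s^4 - 5*s^2 + 3*s - 9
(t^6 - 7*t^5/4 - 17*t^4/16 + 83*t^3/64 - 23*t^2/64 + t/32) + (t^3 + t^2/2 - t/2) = t^6 - 7*t^5/4 - 17*t^4/16 + 147*t^3/64 + 9*t^2/64 - 15*t/32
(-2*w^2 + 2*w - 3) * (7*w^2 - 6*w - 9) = -14*w^4 + 26*w^3 - 15*w^2 + 27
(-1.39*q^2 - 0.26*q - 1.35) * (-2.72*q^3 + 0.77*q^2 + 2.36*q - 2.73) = 3.7808*q^5 - 0.3631*q^4 + 0.191400000000001*q^3 + 2.1416*q^2 - 2.4762*q + 3.6855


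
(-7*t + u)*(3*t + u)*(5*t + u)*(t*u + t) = -105*t^4*u - 105*t^4 - 41*t^3*u^2 - 41*t^3*u + t^2*u^3 + t^2*u^2 + t*u^4 + t*u^3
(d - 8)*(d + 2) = d^2 - 6*d - 16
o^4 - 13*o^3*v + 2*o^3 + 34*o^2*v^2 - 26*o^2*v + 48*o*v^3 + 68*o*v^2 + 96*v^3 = (o + 2)*(o - 8*v)*(o - 6*v)*(o + v)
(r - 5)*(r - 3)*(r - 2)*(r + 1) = r^4 - 9*r^3 + 21*r^2 + r - 30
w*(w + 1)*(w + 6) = w^3 + 7*w^2 + 6*w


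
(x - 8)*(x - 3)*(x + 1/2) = x^3 - 21*x^2/2 + 37*x/2 + 12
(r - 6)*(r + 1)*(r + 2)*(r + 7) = r^4 + 4*r^3 - 37*r^2 - 124*r - 84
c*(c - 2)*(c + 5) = c^3 + 3*c^2 - 10*c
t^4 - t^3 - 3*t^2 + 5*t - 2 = (t - 1)^3*(t + 2)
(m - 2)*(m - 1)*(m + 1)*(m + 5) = m^4 + 3*m^3 - 11*m^2 - 3*m + 10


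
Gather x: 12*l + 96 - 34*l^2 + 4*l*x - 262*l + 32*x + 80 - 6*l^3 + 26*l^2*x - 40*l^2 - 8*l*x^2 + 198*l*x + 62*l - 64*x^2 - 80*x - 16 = -6*l^3 - 74*l^2 - 188*l + x^2*(-8*l - 64) + x*(26*l^2 + 202*l - 48) + 160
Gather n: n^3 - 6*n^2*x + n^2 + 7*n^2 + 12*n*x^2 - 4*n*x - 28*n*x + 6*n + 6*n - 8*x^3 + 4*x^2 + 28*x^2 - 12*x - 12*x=n^3 + n^2*(8 - 6*x) + n*(12*x^2 - 32*x + 12) - 8*x^3 + 32*x^2 - 24*x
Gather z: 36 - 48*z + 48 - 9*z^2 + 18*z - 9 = -9*z^2 - 30*z + 75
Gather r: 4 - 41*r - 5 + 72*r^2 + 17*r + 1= 72*r^2 - 24*r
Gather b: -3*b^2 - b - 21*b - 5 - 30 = -3*b^2 - 22*b - 35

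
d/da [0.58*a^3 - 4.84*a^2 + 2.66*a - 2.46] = 1.74*a^2 - 9.68*a + 2.66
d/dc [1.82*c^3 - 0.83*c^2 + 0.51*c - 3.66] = 5.46*c^2 - 1.66*c + 0.51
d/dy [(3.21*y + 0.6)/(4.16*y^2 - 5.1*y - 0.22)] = (-13.3536*y^2 - 4.992*y + 2.3538)/(17.3056*y^4 - 42.432*y^3 + 24.1796*y^2 + 2.244*y + 0.0484)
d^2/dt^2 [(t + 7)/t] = 14/t^3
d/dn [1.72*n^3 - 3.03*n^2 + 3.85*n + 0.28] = 5.16*n^2 - 6.06*n + 3.85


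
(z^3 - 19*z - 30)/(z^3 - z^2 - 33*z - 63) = (z^2 - 3*z - 10)/(z^2 - 4*z - 21)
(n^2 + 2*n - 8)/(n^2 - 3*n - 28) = (n - 2)/(n - 7)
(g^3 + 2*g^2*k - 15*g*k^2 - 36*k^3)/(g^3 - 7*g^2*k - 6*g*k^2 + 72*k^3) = (g + 3*k)/(g - 6*k)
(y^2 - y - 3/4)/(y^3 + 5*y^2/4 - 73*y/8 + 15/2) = 2*(2*y + 1)/(4*y^2 + 11*y - 20)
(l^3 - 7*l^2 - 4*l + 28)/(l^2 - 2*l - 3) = (-l^3 + 7*l^2 + 4*l - 28)/(-l^2 + 2*l + 3)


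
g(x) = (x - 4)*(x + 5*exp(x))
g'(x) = x + (x - 4)*(5*exp(x) + 1) + 5*exp(x)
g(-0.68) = -8.67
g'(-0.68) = -14.68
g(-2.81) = 17.09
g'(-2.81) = -11.37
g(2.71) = -100.43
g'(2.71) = -20.37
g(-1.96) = 7.48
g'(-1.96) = -11.41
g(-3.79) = 28.64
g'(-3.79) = -12.35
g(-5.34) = 49.65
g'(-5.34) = -14.88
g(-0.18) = -16.70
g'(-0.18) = -17.64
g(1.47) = -58.74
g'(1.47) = -34.33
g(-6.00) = 59.88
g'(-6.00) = -16.11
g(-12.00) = 192.00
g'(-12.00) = -28.00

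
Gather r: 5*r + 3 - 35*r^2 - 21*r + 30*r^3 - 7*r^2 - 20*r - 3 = 30*r^3 - 42*r^2 - 36*r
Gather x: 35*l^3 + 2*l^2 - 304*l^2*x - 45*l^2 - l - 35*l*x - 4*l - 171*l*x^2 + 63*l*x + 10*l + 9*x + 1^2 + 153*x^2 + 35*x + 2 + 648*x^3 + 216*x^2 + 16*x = 35*l^3 - 43*l^2 + 5*l + 648*x^3 + x^2*(369 - 171*l) + x*(-304*l^2 + 28*l + 60) + 3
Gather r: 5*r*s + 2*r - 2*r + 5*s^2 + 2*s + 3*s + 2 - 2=5*r*s + 5*s^2 + 5*s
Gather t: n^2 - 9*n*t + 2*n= n^2 - 9*n*t + 2*n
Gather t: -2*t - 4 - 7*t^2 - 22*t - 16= -7*t^2 - 24*t - 20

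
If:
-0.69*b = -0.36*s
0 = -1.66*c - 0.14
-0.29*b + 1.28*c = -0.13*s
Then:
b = -2.64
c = -0.08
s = -5.07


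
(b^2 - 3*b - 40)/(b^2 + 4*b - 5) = (b - 8)/(b - 1)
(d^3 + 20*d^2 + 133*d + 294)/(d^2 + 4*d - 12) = (d^2 + 14*d + 49)/(d - 2)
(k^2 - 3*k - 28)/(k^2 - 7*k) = (k + 4)/k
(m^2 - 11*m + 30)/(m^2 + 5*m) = (m^2 - 11*m + 30)/(m*(m + 5))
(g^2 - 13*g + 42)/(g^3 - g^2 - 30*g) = (g - 7)/(g*(g + 5))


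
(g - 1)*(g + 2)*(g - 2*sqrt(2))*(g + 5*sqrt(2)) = g^4 + g^3 + 3*sqrt(2)*g^3 - 22*g^2 + 3*sqrt(2)*g^2 - 20*g - 6*sqrt(2)*g + 40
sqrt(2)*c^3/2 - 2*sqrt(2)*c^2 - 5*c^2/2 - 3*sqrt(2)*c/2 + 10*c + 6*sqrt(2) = (c - 4)*(c - 3*sqrt(2))*(sqrt(2)*c/2 + 1/2)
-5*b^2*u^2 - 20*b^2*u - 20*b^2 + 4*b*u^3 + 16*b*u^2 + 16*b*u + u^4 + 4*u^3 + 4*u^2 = (-b + u)*(5*b + u)*(u + 2)^2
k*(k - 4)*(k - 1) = k^3 - 5*k^2 + 4*k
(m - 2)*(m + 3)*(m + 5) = m^3 + 6*m^2 - m - 30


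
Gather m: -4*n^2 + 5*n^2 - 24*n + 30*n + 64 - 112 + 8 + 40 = n^2 + 6*n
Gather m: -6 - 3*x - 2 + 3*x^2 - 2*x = 3*x^2 - 5*x - 8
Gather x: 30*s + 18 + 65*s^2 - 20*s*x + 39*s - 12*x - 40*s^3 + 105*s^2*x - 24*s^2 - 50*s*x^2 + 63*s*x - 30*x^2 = -40*s^3 + 41*s^2 + 69*s + x^2*(-50*s - 30) + x*(105*s^2 + 43*s - 12) + 18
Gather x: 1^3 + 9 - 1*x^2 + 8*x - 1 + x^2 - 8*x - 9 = 0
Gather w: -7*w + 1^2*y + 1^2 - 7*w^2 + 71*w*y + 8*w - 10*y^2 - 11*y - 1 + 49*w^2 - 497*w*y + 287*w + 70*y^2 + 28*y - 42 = 42*w^2 + w*(288 - 426*y) + 60*y^2 + 18*y - 42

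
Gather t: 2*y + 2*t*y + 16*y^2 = 2*t*y + 16*y^2 + 2*y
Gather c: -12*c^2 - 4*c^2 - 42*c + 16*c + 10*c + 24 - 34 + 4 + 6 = -16*c^2 - 16*c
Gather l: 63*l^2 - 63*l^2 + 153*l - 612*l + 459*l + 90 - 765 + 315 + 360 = 0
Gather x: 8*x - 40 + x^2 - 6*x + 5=x^2 + 2*x - 35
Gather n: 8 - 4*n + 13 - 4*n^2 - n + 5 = -4*n^2 - 5*n + 26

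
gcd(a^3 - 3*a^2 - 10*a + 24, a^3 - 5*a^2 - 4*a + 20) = a - 2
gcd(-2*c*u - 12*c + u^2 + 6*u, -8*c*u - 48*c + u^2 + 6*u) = u + 6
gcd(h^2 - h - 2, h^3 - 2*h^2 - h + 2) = h^2 - h - 2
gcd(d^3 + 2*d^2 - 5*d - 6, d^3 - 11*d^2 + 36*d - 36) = d - 2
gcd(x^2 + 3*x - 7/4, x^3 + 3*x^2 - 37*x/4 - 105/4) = x + 7/2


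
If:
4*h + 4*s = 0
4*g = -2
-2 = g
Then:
No Solution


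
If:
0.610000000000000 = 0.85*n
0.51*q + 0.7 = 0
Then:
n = 0.72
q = -1.37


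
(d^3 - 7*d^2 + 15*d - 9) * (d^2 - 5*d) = d^5 - 12*d^4 + 50*d^3 - 84*d^2 + 45*d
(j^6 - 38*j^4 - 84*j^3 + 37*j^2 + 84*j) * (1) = j^6 - 38*j^4 - 84*j^3 + 37*j^2 + 84*j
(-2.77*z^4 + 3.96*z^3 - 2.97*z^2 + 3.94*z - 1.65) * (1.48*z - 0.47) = -4.0996*z^5 + 7.1627*z^4 - 6.2568*z^3 + 7.2271*z^2 - 4.2938*z + 0.7755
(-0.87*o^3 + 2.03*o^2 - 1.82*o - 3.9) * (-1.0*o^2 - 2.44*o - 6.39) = 0.87*o^5 + 0.0928*o^4 + 2.4261*o^3 - 4.6309*o^2 + 21.1458*o + 24.921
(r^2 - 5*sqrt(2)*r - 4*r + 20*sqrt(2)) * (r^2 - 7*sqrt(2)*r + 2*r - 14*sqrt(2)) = r^4 - 12*sqrt(2)*r^3 - 2*r^3 + 24*sqrt(2)*r^2 + 62*r^2 - 140*r + 96*sqrt(2)*r - 560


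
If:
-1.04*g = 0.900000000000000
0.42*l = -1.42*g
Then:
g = -0.87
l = 2.93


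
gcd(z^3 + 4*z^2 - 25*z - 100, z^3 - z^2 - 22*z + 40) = z + 5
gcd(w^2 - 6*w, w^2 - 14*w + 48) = w - 6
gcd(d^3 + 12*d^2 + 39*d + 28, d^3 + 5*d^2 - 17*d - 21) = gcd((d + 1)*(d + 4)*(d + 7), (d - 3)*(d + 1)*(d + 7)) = d^2 + 8*d + 7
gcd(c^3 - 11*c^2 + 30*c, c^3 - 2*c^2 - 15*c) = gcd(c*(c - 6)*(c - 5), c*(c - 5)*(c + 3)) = c^2 - 5*c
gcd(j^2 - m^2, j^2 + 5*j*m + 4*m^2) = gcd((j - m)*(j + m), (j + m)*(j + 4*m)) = j + m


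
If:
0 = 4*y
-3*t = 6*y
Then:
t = 0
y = 0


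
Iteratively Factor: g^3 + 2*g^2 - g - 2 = (g - 1)*(g^2 + 3*g + 2) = (g - 1)*(g + 2)*(g + 1)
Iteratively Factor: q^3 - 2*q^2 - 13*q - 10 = (q + 2)*(q^2 - 4*q - 5) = (q - 5)*(q + 2)*(q + 1)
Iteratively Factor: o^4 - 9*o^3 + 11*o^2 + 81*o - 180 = (o - 4)*(o^3 - 5*o^2 - 9*o + 45) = (o - 5)*(o - 4)*(o^2 - 9) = (o - 5)*(o - 4)*(o + 3)*(o - 3)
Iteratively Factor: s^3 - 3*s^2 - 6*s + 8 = (s + 2)*(s^2 - 5*s + 4) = (s - 4)*(s + 2)*(s - 1)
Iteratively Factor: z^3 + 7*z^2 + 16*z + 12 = (z + 2)*(z^2 + 5*z + 6) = (z + 2)*(z + 3)*(z + 2)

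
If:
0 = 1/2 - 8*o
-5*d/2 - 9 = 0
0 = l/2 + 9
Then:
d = -18/5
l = -18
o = 1/16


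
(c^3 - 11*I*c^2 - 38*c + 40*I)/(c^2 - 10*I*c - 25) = (c^2 - 6*I*c - 8)/(c - 5*I)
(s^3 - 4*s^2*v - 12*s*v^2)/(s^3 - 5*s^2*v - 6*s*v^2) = (s + 2*v)/(s + v)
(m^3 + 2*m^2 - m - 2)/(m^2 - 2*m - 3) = (m^2 + m - 2)/(m - 3)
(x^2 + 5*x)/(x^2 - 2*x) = (x + 5)/(x - 2)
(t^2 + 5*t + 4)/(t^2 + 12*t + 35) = (t^2 + 5*t + 4)/(t^2 + 12*t + 35)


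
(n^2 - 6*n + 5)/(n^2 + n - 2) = (n - 5)/(n + 2)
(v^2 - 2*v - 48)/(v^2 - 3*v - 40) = (v + 6)/(v + 5)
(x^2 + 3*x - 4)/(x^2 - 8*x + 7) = (x + 4)/(x - 7)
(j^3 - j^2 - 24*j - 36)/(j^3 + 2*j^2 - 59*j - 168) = (j^2 - 4*j - 12)/(j^2 - j - 56)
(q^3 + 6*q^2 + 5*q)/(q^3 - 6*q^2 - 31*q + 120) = q*(q + 1)/(q^2 - 11*q + 24)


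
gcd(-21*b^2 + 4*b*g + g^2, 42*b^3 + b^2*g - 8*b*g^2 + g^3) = 3*b - g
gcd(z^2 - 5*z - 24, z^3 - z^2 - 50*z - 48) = z - 8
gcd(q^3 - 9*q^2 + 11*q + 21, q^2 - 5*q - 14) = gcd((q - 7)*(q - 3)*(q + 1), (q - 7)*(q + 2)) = q - 7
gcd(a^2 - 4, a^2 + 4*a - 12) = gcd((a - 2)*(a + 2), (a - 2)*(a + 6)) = a - 2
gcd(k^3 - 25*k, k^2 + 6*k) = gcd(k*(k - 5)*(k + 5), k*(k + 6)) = k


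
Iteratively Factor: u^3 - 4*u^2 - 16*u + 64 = (u - 4)*(u^2 - 16) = (u - 4)*(u + 4)*(u - 4)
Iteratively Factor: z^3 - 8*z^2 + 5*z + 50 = (z + 2)*(z^2 - 10*z + 25) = (z - 5)*(z + 2)*(z - 5)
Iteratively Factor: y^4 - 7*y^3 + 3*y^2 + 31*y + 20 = (y - 5)*(y^3 - 2*y^2 - 7*y - 4) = (y - 5)*(y + 1)*(y^2 - 3*y - 4) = (y - 5)*(y + 1)^2*(y - 4)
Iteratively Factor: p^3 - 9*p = (p - 3)*(p^2 + 3*p) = (p - 3)*(p + 3)*(p)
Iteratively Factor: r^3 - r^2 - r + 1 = (r - 1)*(r^2 - 1) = (r - 1)*(r + 1)*(r - 1)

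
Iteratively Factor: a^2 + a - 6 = (a + 3)*(a - 2)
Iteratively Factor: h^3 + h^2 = (h + 1)*(h^2) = h*(h + 1)*(h)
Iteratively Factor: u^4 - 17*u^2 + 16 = (u - 1)*(u^3 + u^2 - 16*u - 16) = (u - 1)*(u + 4)*(u^2 - 3*u - 4) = (u - 4)*(u - 1)*(u + 4)*(u + 1)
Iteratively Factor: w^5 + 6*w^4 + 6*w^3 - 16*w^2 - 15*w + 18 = (w - 1)*(w^4 + 7*w^3 + 13*w^2 - 3*w - 18) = (w - 1)*(w + 2)*(w^3 + 5*w^2 + 3*w - 9) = (w - 1)^2*(w + 2)*(w^2 + 6*w + 9) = (w - 1)^2*(w + 2)*(w + 3)*(w + 3)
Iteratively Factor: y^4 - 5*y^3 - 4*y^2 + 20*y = (y - 2)*(y^3 - 3*y^2 - 10*y) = (y - 5)*(y - 2)*(y^2 + 2*y) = y*(y - 5)*(y - 2)*(y + 2)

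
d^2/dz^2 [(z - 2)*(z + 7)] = 2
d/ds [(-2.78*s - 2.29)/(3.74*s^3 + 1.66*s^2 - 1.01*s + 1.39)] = (20.7944*s^3 + 30.3086*s^2 + 7.6028*s - 6.1771)/(13.9876*s^6 + 12.4168*s^5 - 4.7992*s^4 + 7.044*s^3 + 5.6349*s^2 - 2.8078*s + 1.9321)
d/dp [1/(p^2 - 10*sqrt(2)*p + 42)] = 2*(-p + 5*sqrt(2))/(p^2 - 10*sqrt(2)*p + 42)^2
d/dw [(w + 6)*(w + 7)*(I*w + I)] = I*(3*w^2 + 28*w + 55)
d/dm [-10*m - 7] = -10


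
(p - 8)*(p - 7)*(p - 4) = p^3 - 19*p^2 + 116*p - 224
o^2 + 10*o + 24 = (o + 4)*(o + 6)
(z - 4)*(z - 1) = z^2 - 5*z + 4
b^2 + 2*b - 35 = (b - 5)*(b + 7)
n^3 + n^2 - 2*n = n*(n - 1)*(n + 2)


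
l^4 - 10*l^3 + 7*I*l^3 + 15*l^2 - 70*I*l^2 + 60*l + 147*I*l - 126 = (l - 7)*(l - 3)*(l + I)*(l + 6*I)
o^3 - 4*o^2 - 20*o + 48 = (o - 6)*(o - 2)*(o + 4)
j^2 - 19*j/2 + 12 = (j - 8)*(j - 3/2)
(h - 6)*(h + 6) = h^2 - 36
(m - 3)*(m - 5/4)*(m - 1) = m^3 - 21*m^2/4 + 8*m - 15/4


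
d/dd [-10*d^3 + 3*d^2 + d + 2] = -30*d^2 + 6*d + 1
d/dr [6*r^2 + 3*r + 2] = 12*r + 3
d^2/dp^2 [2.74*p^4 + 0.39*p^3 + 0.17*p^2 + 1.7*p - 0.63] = 32.88*p^2 + 2.34*p + 0.34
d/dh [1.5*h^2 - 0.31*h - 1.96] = 3.0*h - 0.31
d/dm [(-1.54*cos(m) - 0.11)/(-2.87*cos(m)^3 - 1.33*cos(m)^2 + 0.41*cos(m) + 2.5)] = (8.8396*cos(m)^3 + 2.9953*cos(m)^2 + 0.2926*cos(m) + 3.8049)*sin(m)/(8.2369*cos(m)^6 + 7.6342*cos(m)^5 - 0.5845*cos(m)^4 - 15.4406*cos(m)^3 - 6.4819*cos(m)^2 + 2.05*cos(m) + 6.25)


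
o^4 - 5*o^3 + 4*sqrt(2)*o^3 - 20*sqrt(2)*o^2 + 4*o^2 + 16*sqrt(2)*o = o*(o - 4)*(o - 1)*(o + 4*sqrt(2))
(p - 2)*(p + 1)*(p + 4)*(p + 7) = p^4 + 10*p^3 + 15*p^2 - 50*p - 56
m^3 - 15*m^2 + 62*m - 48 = (m - 8)*(m - 6)*(m - 1)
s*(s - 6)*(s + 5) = s^3 - s^2 - 30*s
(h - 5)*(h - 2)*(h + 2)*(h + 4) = h^4 - h^3 - 24*h^2 + 4*h + 80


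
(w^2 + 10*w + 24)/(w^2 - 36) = (w + 4)/(w - 6)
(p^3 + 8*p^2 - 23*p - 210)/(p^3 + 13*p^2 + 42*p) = (p - 5)/p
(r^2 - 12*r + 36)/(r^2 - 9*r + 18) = (r - 6)/(r - 3)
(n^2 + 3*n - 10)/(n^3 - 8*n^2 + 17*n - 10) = (n + 5)/(n^2 - 6*n + 5)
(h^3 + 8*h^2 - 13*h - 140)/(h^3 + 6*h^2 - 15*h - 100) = (h + 7)/(h + 5)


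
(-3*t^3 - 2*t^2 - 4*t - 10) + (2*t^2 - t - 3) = -3*t^3 - 5*t - 13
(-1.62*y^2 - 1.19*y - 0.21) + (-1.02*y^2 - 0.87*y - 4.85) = -2.64*y^2 - 2.06*y - 5.06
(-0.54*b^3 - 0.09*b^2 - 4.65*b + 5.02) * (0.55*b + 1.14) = -0.297*b^4 - 0.6651*b^3 - 2.6601*b^2 - 2.54*b + 5.7228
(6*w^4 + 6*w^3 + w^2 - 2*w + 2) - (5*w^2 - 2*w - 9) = 6*w^4 + 6*w^3 - 4*w^2 + 11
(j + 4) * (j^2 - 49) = j^3 + 4*j^2 - 49*j - 196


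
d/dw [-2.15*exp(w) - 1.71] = -2.15*exp(w)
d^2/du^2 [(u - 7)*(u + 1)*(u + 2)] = 6*u - 8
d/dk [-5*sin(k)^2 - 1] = -5*sin(2*k)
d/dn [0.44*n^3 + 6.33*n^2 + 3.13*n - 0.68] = 1.32*n^2 + 12.66*n + 3.13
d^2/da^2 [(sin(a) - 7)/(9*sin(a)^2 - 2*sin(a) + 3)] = (-81*sin(a)^5 + 2250*sin(a)^4 - 54*sin(a)^3 - 4136*sin(a)^2 + 627*sin(a) + 334)/(9*sin(a)^2 - 2*sin(a) + 3)^3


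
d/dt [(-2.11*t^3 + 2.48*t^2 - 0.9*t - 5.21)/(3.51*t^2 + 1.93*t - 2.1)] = (-7.4061*t^4 - 8.1446*t^3 + 21.2384*t^2 + 26.1582*t + 11.9453)/(12.3201*t^4 + 13.5486*t^3 - 11.0171*t^2 - 8.106*t + 4.41)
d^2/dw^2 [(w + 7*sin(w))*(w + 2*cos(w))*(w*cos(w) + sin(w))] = -w^3*cos(w) - 7*w^2*sin(w) - 14*w^2*sin(2*w) - 4*w^2*cos(2*w) - 7*w*sin(w)/2 - 12*w*sin(2*w) - 63*w*sin(3*w)/2 + 10*w*cos(w) + 42*w*cos(2*w) + 2*sin(w) + 21*sin(2*w) + 7*cos(w)/2 + 6*cos(2*w) + 105*cos(3*w)/2 + 2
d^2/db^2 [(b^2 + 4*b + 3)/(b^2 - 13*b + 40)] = 2*(17*b^3 - 111*b^2 - 597*b + 4067)/(b^6 - 39*b^5 + 627*b^4 - 5317*b^3 + 25080*b^2 - 62400*b + 64000)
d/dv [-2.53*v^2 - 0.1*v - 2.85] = -5.06*v - 0.1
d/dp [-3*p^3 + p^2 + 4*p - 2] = -9*p^2 + 2*p + 4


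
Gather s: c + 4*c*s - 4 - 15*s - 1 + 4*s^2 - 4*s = c + 4*s^2 + s*(4*c - 19) - 5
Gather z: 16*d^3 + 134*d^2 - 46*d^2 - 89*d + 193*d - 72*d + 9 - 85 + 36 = 16*d^3 + 88*d^2 + 32*d - 40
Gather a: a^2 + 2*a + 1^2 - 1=a^2 + 2*a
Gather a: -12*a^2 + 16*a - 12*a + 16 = -12*a^2 + 4*a + 16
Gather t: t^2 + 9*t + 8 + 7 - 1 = t^2 + 9*t + 14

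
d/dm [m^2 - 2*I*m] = 2*m - 2*I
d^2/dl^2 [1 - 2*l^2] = -4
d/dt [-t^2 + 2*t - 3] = 2 - 2*t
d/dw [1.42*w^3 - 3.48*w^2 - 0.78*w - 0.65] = 4.26*w^2 - 6.96*w - 0.78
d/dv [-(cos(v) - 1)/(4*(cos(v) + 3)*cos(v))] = (-sin(v) + 3*sin(v)/cos(v)^2 + 2*tan(v))/(4*(cos(v) + 3)^2)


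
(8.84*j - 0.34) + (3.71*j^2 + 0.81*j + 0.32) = 3.71*j^2 + 9.65*j - 0.02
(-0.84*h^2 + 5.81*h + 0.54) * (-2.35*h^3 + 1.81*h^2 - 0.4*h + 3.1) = 1.974*h^5 - 15.1739*h^4 + 9.5831*h^3 - 3.9506*h^2 + 17.795*h + 1.674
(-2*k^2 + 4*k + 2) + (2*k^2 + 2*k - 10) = 6*k - 8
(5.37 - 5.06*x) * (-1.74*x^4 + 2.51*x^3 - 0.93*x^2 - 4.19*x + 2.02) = 8.8044*x^5 - 22.0444*x^4 + 18.1845*x^3 + 16.2073*x^2 - 32.7215*x + 10.8474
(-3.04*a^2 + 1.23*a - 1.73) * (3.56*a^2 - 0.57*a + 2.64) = -10.8224*a^4 + 6.1116*a^3 - 14.8855*a^2 + 4.2333*a - 4.5672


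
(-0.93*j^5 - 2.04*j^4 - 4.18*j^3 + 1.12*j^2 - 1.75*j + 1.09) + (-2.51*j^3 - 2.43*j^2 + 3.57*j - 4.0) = -0.93*j^5 - 2.04*j^4 - 6.69*j^3 - 1.31*j^2 + 1.82*j - 2.91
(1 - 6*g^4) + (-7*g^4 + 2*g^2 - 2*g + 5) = -13*g^4 + 2*g^2 - 2*g + 6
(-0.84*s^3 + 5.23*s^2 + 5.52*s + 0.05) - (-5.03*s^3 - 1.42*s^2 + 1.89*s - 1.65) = 4.19*s^3 + 6.65*s^2 + 3.63*s + 1.7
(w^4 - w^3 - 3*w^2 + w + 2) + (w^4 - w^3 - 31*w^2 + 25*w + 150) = 2*w^4 - 2*w^3 - 34*w^2 + 26*w + 152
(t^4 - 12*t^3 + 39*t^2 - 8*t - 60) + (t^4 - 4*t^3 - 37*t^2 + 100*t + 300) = 2*t^4 - 16*t^3 + 2*t^2 + 92*t + 240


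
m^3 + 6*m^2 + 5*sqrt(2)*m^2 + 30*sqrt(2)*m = m*(m + 6)*(m + 5*sqrt(2))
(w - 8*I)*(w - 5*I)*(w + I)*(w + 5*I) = w^4 - 7*I*w^3 + 33*w^2 - 175*I*w + 200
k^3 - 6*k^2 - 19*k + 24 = (k - 8)*(k - 1)*(k + 3)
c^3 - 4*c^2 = c^2*(c - 4)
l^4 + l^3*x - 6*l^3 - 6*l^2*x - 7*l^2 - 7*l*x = l*(l - 7)*(l + 1)*(l + x)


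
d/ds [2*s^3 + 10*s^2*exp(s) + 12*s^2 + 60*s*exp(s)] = 10*s^2*exp(s) + 6*s^2 + 80*s*exp(s) + 24*s + 60*exp(s)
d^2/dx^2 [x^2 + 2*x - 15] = 2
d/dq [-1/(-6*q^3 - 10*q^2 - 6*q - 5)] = 2*(-9*q^2 - 10*q - 3)/(6*q^3 + 10*q^2 + 6*q + 5)^2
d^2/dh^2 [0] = 0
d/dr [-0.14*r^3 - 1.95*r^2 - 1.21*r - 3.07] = -0.42*r^2 - 3.9*r - 1.21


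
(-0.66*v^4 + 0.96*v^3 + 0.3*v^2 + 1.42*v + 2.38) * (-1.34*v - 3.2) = 0.8844*v^5 + 0.8256*v^4 - 3.474*v^3 - 2.8628*v^2 - 7.7332*v - 7.616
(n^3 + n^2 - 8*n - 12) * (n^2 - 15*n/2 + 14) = n^5 - 13*n^4/2 - 3*n^3/2 + 62*n^2 - 22*n - 168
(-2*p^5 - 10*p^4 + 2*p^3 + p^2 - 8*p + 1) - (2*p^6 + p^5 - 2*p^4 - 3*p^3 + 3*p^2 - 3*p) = -2*p^6 - 3*p^5 - 8*p^4 + 5*p^3 - 2*p^2 - 5*p + 1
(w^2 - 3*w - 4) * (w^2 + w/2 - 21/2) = w^4 - 5*w^3/2 - 16*w^2 + 59*w/2 + 42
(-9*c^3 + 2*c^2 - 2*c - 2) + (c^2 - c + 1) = -9*c^3 + 3*c^2 - 3*c - 1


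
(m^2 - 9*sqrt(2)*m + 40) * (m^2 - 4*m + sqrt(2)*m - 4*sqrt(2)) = m^4 - 8*sqrt(2)*m^3 - 4*m^3 + 22*m^2 + 32*sqrt(2)*m^2 - 88*m + 40*sqrt(2)*m - 160*sqrt(2)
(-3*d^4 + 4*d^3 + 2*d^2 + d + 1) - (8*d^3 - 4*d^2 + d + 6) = -3*d^4 - 4*d^3 + 6*d^2 - 5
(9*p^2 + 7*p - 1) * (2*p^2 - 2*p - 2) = 18*p^4 - 4*p^3 - 34*p^2 - 12*p + 2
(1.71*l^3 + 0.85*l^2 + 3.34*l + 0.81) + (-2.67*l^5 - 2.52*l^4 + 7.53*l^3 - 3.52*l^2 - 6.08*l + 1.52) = -2.67*l^5 - 2.52*l^4 + 9.24*l^3 - 2.67*l^2 - 2.74*l + 2.33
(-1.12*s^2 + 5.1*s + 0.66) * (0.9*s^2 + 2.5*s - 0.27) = -1.008*s^4 + 1.79*s^3 + 13.6464*s^2 + 0.273*s - 0.1782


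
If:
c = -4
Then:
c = -4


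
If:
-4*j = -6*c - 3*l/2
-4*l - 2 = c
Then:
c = -4*l - 2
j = -45*l/8 - 3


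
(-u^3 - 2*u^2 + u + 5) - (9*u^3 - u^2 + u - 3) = -10*u^3 - u^2 + 8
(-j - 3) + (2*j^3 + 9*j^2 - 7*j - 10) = 2*j^3 + 9*j^2 - 8*j - 13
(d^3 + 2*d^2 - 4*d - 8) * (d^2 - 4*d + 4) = d^5 - 2*d^4 - 8*d^3 + 16*d^2 + 16*d - 32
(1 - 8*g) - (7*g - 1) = 2 - 15*g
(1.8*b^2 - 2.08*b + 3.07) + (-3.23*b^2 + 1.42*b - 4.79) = -1.43*b^2 - 0.66*b - 1.72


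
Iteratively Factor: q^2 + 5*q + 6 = (q + 2)*(q + 3)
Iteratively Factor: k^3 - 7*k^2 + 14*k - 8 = (k - 2)*(k^2 - 5*k + 4) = (k - 4)*(k - 2)*(k - 1)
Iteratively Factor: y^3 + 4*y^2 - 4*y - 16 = (y + 2)*(y^2 + 2*y - 8) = (y + 2)*(y + 4)*(y - 2)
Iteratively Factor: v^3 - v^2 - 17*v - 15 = (v + 1)*(v^2 - 2*v - 15) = (v - 5)*(v + 1)*(v + 3)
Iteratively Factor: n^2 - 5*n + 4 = (n - 1)*(n - 4)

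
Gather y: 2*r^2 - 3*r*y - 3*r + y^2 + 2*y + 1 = 2*r^2 - 3*r + y^2 + y*(2 - 3*r) + 1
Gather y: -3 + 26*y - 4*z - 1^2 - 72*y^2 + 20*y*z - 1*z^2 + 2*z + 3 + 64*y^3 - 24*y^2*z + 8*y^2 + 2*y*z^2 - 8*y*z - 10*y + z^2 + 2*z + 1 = 64*y^3 + y^2*(-24*z - 64) + y*(2*z^2 + 12*z + 16)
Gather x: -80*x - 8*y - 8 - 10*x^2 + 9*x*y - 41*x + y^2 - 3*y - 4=-10*x^2 + x*(9*y - 121) + y^2 - 11*y - 12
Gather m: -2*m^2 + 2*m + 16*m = -2*m^2 + 18*m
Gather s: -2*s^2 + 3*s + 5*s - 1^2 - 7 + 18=-2*s^2 + 8*s + 10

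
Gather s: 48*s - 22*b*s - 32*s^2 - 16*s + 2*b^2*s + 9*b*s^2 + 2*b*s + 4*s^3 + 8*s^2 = 4*s^3 + s^2*(9*b - 24) + s*(2*b^2 - 20*b + 32)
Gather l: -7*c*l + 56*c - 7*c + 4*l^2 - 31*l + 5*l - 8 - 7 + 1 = 49*c + 4*l^2 + l*(-7*c - 26) - 14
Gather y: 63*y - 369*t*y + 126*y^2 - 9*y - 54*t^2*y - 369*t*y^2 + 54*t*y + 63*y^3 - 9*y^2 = 63*y^3 + y^2*(117 - 369*t) + y*(-54*t^2 - 315*t + 54)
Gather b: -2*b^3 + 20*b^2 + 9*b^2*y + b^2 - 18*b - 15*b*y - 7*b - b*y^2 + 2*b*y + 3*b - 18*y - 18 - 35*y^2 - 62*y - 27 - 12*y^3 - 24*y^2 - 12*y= -2*b^3 + b^2*(9*y + 21) + b*(-y^2 - 13*y - 22) - 12*y^3 - 59*y^2 - 92*y - 45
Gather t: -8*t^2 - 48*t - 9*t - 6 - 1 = -8*t^2 - 57*t - 7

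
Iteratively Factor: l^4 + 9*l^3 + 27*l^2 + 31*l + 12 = (l + 3)*(l^3 + 6*l^2 + 9*l + 4) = (l + 1)*(l + 3)*(l^2 + 5*l + 4) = (l + 1)^2*(l + 3)*(l + 4)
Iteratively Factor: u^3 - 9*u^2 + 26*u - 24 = (u - 4)*(u^2 - 5*u + 6) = (u - 4)*(u - 2)*(u - 3)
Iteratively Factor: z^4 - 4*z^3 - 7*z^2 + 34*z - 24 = (z - 2)*(z^3 - 2*z^2 - 11*z + 12) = (z - 2)*(z + 3)*(z^2 - 5*z + 4) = (z - 4)*(z - 2)*(z + 3)*(z - 1)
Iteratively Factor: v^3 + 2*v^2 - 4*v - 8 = (v - 2)*(v^2 + 4*v + 4) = (v - 2)*(v + 2)*(v + 2)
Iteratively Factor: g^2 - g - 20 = (g - 5)*(g + 4)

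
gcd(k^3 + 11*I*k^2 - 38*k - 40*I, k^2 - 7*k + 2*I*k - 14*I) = k + 2*I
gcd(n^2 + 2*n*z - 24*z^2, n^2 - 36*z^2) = n + 6*z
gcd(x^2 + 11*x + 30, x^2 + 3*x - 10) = x + 5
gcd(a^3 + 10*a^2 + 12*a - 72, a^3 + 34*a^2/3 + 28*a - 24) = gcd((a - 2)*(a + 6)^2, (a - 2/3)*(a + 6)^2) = a^2 + 12*a + 36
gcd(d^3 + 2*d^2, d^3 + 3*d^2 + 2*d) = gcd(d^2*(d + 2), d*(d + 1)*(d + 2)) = d^2 + 2*d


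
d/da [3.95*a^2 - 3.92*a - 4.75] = 7.9*a - 3.92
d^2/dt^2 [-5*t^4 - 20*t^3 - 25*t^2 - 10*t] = -60*t^2 - 120*t - 50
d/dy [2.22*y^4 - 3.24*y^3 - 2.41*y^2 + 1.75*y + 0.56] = 8.88*y^3 - 9.72*y^2 - 4.82*y + 1.75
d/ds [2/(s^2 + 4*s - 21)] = 4*(-s - 2)/(s^2 + 4*s - 21)^2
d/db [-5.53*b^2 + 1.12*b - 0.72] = 1.12 - 11.06*b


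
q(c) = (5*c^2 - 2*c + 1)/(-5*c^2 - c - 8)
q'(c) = (10*c - 2)/(-5*c^2 - c - 8) + (10*c + 1)*(5*c^2 - 2*c + 1)/(-5*c^2 - c - 8)^2 = (-15*c^2 - 70*c + 17)/(25*c^4 + 10*c^3 + 81*c^2 + 16*c + 64)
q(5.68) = -0.86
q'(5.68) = -0.03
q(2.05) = -0.58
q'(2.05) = -0.20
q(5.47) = -0.86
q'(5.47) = -0.03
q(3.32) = -0.74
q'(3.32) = -0.09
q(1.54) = -0.46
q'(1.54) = -0.28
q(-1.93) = -0.95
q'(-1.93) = 0.16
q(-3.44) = -1.05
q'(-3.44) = 0.02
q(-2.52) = -1.02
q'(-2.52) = 0.07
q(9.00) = -0.92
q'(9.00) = -0.01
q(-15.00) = -1.03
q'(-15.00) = 0.00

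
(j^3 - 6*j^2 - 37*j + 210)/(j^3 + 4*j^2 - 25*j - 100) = (j^2 - j - 42)/(j^2 + 9*j + 20)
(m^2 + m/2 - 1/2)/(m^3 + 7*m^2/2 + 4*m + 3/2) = (2*m - 1)/(2*m^2 + 5*m + 3)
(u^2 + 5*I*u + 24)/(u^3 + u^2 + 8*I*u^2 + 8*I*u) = (u - 3*I)/(u*(u + 1))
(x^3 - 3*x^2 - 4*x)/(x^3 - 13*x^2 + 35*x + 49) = x*(x - 4)/(x^2 - 14*x + 49)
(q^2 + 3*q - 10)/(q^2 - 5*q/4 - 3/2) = 4*(q + 5)/(4*q + 3)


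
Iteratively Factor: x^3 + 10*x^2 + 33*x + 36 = (x + 4)*(x^2 + 6*x + 9) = (x + 3)*(x + 4)*(x + 3)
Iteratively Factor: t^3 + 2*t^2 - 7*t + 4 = (t + 4)*(t^2 - 2*t + 1) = (t - 1)*(t + 4)*(t - 1)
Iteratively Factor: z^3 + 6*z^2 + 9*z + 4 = (z + 4)*(z^2 + 2*z + 1) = (z + 1)*(z + 4)*(z + 1)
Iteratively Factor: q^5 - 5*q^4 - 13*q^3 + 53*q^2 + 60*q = (q - 4)*(q^4 - q^3 - 17*q^2 - 15*q) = q*(q - 4)*(q^3 - q^2 - 17*q - 15) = q*(q - 4)*(q + 1)*(q^2 - 2*q - 15) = q*(q - 4)*(q + 1)*(q + 3)*(q - 5)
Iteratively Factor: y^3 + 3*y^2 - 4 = (y - 1)*(y^2 + 4*y + 4) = (y - 1)*(y + 2)*(y + 2)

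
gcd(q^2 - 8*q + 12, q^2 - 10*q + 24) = q - 6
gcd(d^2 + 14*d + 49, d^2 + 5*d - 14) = d + 7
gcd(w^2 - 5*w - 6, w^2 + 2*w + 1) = w + 1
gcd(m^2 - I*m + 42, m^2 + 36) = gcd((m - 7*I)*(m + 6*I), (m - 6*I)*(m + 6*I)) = m + 6*I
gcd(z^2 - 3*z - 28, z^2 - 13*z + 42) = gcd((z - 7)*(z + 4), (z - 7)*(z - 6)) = z - 7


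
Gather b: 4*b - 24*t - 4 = 4*b - 24*t - 4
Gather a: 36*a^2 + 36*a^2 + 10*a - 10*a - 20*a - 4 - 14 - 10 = 72*a^2 - 20*a - 28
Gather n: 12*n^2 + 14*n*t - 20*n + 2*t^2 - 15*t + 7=12*n^2 + n*(14*t - 20) + 2*t^2 - 15*t + 7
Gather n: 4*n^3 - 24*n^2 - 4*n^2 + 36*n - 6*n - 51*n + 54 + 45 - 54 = 4*n^3 - 28*n^2 - 21*n + 45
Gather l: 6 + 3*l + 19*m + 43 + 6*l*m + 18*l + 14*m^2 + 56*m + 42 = l*(6*m + 21) + 14*m^2 + 75*m + 91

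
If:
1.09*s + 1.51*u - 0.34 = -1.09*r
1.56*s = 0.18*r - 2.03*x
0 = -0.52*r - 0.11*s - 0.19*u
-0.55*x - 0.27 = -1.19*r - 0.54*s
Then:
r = -0.08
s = 0.38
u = 0.01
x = -0.30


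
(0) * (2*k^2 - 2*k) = 0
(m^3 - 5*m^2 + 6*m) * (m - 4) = m^4 - 9*m^3 + 26*m^2 - 24*m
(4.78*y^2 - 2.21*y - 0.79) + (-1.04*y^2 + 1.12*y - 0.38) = 3.74*y^2 - 1.09*y - 1.17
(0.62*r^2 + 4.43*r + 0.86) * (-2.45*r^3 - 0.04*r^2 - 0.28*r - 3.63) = -1.519*r^5 - 10.8783*r^4 - 2.4578*r^3 - 3.5254*r^2 - 16.3217*r - 3.1218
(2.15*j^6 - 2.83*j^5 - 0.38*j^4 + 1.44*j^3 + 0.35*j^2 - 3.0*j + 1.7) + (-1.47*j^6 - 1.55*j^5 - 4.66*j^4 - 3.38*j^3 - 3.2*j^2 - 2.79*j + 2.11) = 0.68*j^6 - 4.38*j^5 - 5.04*j^4 - 1.94*j^3 - 2.85*j^2 - 5.79*j + 3.81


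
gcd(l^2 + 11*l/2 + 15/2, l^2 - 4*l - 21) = l + 3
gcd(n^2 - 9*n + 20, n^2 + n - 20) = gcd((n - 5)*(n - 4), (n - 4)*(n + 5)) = n - 4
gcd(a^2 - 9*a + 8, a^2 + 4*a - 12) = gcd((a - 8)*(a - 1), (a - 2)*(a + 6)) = 1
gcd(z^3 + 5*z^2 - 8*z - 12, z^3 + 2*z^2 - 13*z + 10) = z - 2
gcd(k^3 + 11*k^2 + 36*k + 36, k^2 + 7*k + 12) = k + 3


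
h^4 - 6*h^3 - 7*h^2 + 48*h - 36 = (h - 6)*(h - 2)*(h - 1)*(h + 3)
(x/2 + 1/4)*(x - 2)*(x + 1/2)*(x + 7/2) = x^4/2 + 5*x^3/4 - 21*x^2/8 - 53*x/16 - 7/8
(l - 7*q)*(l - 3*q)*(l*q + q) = l^3*q - 10*l^2*q^2 + l^2*q + 21*l*q^3 - 10*l*q^2 + 21*q^3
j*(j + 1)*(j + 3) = j^3 + 4*j^2 + 3*j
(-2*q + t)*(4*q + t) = -8*q^2 + 2*q*t + t^2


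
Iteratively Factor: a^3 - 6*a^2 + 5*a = (a - 1)*(a^2 - 5*a) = a*(a - 1)*(a - 5)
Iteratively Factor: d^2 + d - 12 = (d - 3)*(d + 4)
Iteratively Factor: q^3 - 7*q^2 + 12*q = (q)*(q^2 - 7*q + 12) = q*(q - 3)*(q - 4)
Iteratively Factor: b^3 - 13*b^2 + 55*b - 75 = (b - 3)*(b^2 - 10*b + 25) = (b - 5)*(b - 3)*(b - 5)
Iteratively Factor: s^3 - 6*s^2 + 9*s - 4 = (s - 1)*(s^2 - 5*s + 4) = (s - 1)^2*(s - 4)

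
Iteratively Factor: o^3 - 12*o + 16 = (o + 4)*(o^2 - 4*o + 4) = (o - 2)*(o + 4)*(o - 2)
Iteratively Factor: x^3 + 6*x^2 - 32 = (x + 4)*(x^2 + 2*x - 8) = (x - 2)*(x + 4)*(x + 4)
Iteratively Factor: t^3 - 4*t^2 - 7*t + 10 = (t - 1)*(t^2 - 3*t - 10) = (t - 1)*(t + 2)*(t - 5)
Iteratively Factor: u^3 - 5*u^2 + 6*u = (u)*(u^2 - 5*u + 6) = u*(u - 3)*(u - 2)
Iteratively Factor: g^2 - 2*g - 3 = (g + 1)*(g - 3)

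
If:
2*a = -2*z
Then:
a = -z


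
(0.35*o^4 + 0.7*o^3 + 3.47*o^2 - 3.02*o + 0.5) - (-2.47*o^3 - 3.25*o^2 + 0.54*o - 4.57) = 0.35*o^4 + 3.17*o^3 + 6.72*o^2 - 3.56*o + 5.07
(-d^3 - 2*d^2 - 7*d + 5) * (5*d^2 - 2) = -5*d^5 - 10*d^4 - 33*d^3 + 29*d^2 + 14*d - 10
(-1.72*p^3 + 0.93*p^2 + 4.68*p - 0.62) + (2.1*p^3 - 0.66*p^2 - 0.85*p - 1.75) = 0.38*p^3 + 0.27*p^2 + 3.83*p - 2.37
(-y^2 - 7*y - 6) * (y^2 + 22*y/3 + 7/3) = -y^4 - 43*y^3/3 - 179*y^2/3 - 181*y/3 - 14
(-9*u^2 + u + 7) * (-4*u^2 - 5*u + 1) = 36*u^4 + 41*u^3 - 42*u^2 - 34*u + 7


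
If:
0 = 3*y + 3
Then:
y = -1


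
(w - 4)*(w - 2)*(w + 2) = w^3 - 4*w^2 - 4*w + 16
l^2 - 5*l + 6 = (l - 3)*(l - 2)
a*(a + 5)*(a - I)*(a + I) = a^4 + 5*a^3 + a^2 + 5*a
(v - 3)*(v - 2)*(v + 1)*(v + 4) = v^4 - 15*v^2 + 10*v + 24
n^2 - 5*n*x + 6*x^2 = (n - 3*x)*(n - 2*x)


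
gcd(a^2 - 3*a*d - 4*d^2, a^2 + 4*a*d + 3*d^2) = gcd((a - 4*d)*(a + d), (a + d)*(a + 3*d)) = a + d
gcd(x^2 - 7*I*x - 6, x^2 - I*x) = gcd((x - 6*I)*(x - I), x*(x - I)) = x - I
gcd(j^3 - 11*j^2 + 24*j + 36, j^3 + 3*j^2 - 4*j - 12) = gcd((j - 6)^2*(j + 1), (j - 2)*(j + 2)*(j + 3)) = 1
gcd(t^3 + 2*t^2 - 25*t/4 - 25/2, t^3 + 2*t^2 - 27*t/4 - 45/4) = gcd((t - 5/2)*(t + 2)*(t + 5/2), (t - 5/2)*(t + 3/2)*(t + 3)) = t - 5/2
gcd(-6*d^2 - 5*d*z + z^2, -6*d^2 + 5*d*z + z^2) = 1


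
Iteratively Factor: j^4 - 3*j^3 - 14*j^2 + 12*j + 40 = (j + 2)*(j^3 - 5*j^2 - 4*j + 20) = (j - 5)*(j + 2)*(j^2 - 4) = (j - 5)*(j - 2)*(j + 2)*(j + 2)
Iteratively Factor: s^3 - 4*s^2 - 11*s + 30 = (s - 5)*(s^2 + s - 6) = (s - 5)*(s + 3)*(s - 2)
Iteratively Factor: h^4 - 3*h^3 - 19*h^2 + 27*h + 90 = (h + 2)*(h^3 - 5*h^2 - 9*h + 45) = (h + 2)*(h + 3)*(h^2 - 8*h + 15) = (h - 5)*(h + 2)*(h + 3)*(h - 3)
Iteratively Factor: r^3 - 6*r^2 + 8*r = (r - 4)*(r^2 - 2*r) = (r - 4)*(r - 2)*(r)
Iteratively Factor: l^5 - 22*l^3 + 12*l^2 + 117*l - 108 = (l + 4)*(l^4 - 4*l^3 - 6*l^2 + 36*l - 27) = (l - 1)*(l + 4)*(l^3 - 3*l^2 - 9*l + 27) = (l - 1)*(l + 3)*(l + 4)*(l^2 - 6*l + 9) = (l - 3)*(l - 1)*(l + 3)*(l + 4)*(l - 3)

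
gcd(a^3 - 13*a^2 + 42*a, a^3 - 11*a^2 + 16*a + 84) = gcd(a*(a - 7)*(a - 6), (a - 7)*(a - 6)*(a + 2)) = a^2 - 13*a + 42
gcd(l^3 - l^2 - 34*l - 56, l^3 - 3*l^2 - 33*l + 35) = l - 7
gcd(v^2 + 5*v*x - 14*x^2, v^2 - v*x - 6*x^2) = 1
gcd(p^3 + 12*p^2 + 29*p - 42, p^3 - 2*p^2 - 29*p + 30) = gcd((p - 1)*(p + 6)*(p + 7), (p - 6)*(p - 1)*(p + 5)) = p - 1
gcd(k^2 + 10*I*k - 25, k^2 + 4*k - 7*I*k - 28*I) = 1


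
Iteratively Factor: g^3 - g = (g + 1)*(g^2 - g) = (g - 1)*(g + 1)*(g)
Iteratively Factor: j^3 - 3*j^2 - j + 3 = (j + 1)*(j^2 - 4*j + 3) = (j - 3)*(j + 1)*(j - 1)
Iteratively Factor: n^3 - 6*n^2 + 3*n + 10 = (n - 2)*(n^2 - 4*n - 5) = (n - 5)*(n - 2)*(n + 1)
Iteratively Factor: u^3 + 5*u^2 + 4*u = (u)*(u^2 + 5*u + 4) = u*(u + 1)*(u + 4)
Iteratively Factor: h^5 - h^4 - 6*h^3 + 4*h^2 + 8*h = (h - 2)*(h^4 + h^3 - 4*h^2 - 4*h) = (h - 2)*(h + 1)*(h^3 - 4*h) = h*(h - 2)*(h + 1)*(h^2 - 4) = h*(h - 2)*(h + 1)*(h + 2)*(h - 2)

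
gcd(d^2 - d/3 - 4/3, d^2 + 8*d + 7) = d + 1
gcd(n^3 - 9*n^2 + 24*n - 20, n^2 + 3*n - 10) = n - 2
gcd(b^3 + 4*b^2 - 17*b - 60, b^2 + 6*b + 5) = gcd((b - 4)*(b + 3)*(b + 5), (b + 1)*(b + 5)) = b + 5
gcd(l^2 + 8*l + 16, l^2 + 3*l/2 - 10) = l + 4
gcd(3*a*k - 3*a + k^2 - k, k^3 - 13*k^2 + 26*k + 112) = 1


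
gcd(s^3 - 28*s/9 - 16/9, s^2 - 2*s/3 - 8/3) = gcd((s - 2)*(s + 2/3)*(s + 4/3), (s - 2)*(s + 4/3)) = s^2 - 2*s/3 - 8/3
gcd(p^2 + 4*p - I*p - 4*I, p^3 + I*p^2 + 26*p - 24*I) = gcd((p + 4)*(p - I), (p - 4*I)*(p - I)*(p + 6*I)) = p - I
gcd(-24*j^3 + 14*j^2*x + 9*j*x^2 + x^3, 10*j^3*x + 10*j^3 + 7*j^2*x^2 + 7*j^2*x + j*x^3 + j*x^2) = 1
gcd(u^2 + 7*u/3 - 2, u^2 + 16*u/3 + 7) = u + 3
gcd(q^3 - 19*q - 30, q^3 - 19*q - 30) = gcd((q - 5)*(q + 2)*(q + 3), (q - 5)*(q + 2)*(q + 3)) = q^3 - 19*q - 30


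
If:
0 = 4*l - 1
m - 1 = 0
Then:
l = 1/4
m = 1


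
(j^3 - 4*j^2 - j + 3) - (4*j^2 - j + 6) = j^3 - 8*j^2 - 3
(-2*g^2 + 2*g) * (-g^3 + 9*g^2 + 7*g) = 2*g^5 - 20*g^4 + 4*g^3 + 14*g^2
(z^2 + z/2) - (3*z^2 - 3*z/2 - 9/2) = -2*z^2 + 2*z + 9/2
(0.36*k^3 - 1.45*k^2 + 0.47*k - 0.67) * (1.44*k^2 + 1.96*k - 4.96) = 0.5184*k^5 - 1.3824*k^4 - 3.9508*k^3 + 7.1484*k^2 - 3.6444*k + 3.3232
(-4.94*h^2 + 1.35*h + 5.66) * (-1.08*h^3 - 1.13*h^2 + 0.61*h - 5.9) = 5.3352*h^5 + 4.1242*h^4 - 10.6517*h^3 + 23.5737*h^2 - 4.5124*h - 33.394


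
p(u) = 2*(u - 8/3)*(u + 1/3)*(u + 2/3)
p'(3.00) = 29.11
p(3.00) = 8.15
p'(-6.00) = 251.11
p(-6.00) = -523.85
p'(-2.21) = 39.15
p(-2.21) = -28.25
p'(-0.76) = 3.64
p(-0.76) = -0.27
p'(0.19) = -5.94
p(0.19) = -2.22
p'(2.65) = 19.58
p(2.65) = -0.33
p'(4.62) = 92.38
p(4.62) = 102.30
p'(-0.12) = -4.00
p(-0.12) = -0.65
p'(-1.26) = 13.04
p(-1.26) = -4.32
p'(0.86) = -6.18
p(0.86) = -6.58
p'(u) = 2*(u - 8/3)*(u + 1/3) + 2*(u - 8/3)*(u + 2/3) + 2*(u + 1/3)*(u + 2/3) = 6*u^2 - 20*u/3 - 44/9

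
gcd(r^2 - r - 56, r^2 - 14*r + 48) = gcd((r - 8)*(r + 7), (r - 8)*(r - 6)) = r - 8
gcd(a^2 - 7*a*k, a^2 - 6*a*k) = a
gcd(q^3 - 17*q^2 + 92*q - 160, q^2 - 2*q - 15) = q - 5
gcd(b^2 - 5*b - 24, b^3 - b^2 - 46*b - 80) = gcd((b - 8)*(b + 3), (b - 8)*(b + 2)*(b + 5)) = b - 8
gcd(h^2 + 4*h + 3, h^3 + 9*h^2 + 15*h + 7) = h + 1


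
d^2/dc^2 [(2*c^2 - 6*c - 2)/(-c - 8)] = -348/(c^3 + 24*c^2 + 192*c + 512)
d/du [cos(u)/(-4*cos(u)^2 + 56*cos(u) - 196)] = -(cos(u) + 7)*sin(u)/(4*(cos(u) - 7)^3)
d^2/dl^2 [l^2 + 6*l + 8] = 2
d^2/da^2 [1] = 0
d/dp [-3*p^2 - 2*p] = -6*p - 2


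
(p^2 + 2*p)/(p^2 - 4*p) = (p + 2)/(p - 4)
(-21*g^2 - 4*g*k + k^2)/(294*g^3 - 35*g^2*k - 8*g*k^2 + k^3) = (-3*g - k)/(42*g^2 + g*k - k^2)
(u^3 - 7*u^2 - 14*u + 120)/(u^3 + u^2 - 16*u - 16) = (u^2 - 11*u + 30)/(u^2 - 3*u - 4)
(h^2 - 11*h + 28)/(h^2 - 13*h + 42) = (h - 4)/(h - 6)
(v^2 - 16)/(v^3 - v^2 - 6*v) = (16 - v^2)/(v*(-v^2 + v + 6))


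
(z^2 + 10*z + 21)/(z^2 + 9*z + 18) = (z + 7)/(z + 6)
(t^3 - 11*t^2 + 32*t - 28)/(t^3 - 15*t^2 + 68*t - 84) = (t - 2)/(t - 6)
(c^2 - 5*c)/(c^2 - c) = (c - 5)/(c - 1)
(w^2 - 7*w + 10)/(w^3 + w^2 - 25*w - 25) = (w - 2)/(w^2 + 6*w + 5)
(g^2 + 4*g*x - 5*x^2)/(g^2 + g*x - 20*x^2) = (-g + x)/(-g + 4*x)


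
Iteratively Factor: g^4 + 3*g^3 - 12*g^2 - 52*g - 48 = (g + 2)*(g^3 + g^2 - 14*g - 24) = (g - 4)*(g + 2)*(g^2 + 5*g + 6) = (g - 4)*(g + 2)*(g + 3)*(g + 2)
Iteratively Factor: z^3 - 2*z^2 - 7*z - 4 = (z - 4)*(z^2 + 2*z + 1) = (z - 4)*(z + 1)*(z + 1)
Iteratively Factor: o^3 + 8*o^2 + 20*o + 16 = (o + 2)*(o^2 + 6*o + 8) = (o + 2)^2*(o + 4)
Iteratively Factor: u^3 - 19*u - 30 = (u + 2)*(u^2 - 2*u - 15) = (u + 2)*(u + 3)*(u - 5)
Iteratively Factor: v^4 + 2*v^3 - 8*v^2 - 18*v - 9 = (v + 1)*(v^3 + v^2 - 9*v - 9) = (v - 3)*(v + 1)*(v^2 + 4*v + 3) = (v - 3)*(v + 1)^2*(v + 3)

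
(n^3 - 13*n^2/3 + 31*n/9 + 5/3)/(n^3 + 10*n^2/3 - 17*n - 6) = (n - 5/3)/(n + 6)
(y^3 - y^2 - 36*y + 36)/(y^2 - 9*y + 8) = (y^2 - 36)/(y - 8)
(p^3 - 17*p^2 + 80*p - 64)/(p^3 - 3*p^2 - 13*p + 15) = (p^2 - 16*p + 64)/(p^2 - 2*p - 15)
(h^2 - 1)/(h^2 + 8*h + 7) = (h - 1)/(h + 7)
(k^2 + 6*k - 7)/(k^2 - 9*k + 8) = (k + 7)/(k - 8)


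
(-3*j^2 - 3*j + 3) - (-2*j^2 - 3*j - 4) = 7 - j^2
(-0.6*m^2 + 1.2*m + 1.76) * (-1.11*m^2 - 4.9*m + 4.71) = 0.666*m^4 + 1.608*m^3 - 10.6596*m^2 - 2.972*m + 8.2896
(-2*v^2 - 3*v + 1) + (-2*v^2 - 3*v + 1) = -4*v^2 - 6*v + 2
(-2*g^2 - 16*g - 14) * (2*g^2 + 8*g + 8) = -4*g^4 - 48*g^3 - 172*g^2 - 240*g - 112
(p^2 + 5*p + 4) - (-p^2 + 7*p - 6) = 2*p^2 - 2*p + 10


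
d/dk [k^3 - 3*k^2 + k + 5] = 3*k^2 - 6*k + 1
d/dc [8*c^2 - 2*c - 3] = 16*c - 2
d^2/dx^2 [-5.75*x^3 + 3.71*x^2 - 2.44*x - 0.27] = 7.42 - 34.5*x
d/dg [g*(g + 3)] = 2*g + 3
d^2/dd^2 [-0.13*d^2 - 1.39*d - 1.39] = -0.260000000000000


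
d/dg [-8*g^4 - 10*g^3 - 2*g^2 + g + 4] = -32*g^3 - 30*g^2 - 4*g + 1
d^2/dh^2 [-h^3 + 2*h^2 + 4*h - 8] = 4 - 6*h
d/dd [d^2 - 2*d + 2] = 2*d - 2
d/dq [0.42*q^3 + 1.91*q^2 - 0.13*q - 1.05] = 1.26*q^2 + 3.82*q - 0.13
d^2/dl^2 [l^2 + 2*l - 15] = 2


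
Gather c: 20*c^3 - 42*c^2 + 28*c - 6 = 20*c^3 - 42*c^2 + 28*c - 6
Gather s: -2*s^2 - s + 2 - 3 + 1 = -2*s^2 - s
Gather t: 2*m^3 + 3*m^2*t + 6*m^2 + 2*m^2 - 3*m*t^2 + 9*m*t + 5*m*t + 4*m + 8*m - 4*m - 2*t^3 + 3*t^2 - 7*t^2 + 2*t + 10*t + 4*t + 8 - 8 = 2*m^3 + 8*m^2 + 8*m - 2*t^3 + t^2*(-3*m - 4) + t*(3*m^2 + 14*m + 16)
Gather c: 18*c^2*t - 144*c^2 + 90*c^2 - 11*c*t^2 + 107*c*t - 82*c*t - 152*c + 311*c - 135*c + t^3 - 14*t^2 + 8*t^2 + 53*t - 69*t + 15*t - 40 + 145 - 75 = c^2*(18*t - 54) + c*(-11*t^2 + 25*t + 24) + t^3 - 6*t^2 - t + 30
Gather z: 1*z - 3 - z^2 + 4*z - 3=-z^2 + 5*z - 6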